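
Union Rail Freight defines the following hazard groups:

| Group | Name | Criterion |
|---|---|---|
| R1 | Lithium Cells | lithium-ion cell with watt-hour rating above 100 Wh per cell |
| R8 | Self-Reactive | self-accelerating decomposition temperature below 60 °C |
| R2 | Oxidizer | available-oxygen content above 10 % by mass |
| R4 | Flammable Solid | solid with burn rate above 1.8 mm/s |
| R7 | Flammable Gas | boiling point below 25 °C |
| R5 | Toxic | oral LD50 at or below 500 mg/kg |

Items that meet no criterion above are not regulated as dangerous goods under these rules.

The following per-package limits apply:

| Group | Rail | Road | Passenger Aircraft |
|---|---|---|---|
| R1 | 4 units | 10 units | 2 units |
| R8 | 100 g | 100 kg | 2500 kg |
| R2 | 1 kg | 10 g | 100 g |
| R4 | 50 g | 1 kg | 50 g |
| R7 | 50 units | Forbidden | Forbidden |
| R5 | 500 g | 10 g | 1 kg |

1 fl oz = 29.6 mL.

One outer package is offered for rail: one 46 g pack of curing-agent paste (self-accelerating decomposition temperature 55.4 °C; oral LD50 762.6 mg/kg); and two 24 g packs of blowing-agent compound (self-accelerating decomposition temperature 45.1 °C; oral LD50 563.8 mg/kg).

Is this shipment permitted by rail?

With self-accelerating decomposition temperature 55.4 °C (< 60 °C), the curing-agent paste falls in Group R8.
The blowing-agent compound has self-accelerating decomposition temperature 45.1 °C, which is < 60 °C, so it is Group R8 (Self-Reactive).
Group R8 net quantity: 46 g + (two 24 g packs = 48 g) = 94 g.
94 g ≤ 100 g (rail limit, Group R8) — within limit.

Yes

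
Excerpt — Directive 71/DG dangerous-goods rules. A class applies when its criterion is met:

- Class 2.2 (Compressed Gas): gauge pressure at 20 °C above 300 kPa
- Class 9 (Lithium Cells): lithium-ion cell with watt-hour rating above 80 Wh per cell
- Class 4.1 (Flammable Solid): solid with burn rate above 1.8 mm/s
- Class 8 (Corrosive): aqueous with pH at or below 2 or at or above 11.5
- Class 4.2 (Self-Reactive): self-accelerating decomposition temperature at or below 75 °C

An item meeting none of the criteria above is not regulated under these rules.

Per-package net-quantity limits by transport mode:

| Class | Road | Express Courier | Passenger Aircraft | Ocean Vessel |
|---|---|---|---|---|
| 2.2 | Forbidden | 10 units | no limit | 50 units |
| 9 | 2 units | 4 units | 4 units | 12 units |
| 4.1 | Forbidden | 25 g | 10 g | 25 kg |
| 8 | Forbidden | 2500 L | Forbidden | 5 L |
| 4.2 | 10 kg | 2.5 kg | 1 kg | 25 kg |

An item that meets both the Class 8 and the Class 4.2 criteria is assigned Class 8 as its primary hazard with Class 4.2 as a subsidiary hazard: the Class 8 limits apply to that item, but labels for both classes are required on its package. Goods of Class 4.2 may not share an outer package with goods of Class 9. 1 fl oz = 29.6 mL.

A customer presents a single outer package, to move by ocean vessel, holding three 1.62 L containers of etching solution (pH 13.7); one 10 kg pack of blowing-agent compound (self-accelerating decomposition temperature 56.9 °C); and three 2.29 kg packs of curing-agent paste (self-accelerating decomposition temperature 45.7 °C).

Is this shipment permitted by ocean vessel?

The etching solution has pH 13.7, which is ≥ 11.5, so it is Class 8 (Corrosive).
The blowing-agent compound has self-accelerating decomposition temperature 56.9 °C, which is ≤ 75 °C, so it is Class 4.2 (Self-Reactive).
The curing-agent paste has self-accelerating decomposition temperature 45.7 °C, which is ≤ 75 °C, so it is Class 4.2 (Self-Reactive).
Class 4.2 net quantity: 10 kg + (three 2.29 kg packs = 6.87 kg) = 16.87 kg.
That is within the Class 4.2 ocean vessel limit of 25 kg.
Class 8 quantity: three 1.62 L containers = 4.86 L.
4.86 L ≤ 5 L (ocean vessel limit, Class 8) — within limit.
The segregation rule (Class 4.2 with Class 9) does not apply to Class 4.2 with Class 8.
Every hazard class is within its ocean vessel limit and no segregation rule is violated.

Yes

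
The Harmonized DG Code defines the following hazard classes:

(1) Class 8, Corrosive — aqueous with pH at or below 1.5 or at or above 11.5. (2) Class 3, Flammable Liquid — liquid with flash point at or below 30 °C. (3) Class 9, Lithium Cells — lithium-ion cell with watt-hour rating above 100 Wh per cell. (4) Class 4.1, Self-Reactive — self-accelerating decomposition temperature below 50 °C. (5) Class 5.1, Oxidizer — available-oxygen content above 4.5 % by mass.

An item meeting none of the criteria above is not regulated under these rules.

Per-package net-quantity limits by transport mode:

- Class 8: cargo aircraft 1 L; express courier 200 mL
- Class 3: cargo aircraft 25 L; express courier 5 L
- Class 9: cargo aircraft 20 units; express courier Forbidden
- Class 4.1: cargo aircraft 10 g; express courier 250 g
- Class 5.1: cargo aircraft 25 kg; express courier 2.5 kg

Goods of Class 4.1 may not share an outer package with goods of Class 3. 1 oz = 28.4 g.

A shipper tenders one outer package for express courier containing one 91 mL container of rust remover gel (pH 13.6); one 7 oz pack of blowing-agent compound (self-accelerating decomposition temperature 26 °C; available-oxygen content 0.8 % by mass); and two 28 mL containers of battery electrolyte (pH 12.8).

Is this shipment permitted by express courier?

The rust remover gel has pH 13.6, which is ≥ 11.5, so it is Class 8 (Corrosive).
Self-accelerating decomposition temperature 26 °C meets the Class 4.1 criterion (Self-Reactive), so the blowing-agent compound is Class 4.1.
The battery electrolyte has pH 12.8, which is ≥ 11.5, so it is Class 8 (Corrosive).
Class 8 net quantity: 91 mL + (two 28 mL containers = 56 mL) = 147 mL.
That is within the Class 8 express courier limit of 200 mL.
Class 4.1 quantity: one 7 oz pack = 198.8 g.
198.8 g is within the express courier limit of 250 g for Class 4.1.
The segregation rule (Class 4.1 with Class 3) does not apply to Class 8 with Class 4.1.
Every hazard class is within its express courier limit and no segregation rule is violated.

Yes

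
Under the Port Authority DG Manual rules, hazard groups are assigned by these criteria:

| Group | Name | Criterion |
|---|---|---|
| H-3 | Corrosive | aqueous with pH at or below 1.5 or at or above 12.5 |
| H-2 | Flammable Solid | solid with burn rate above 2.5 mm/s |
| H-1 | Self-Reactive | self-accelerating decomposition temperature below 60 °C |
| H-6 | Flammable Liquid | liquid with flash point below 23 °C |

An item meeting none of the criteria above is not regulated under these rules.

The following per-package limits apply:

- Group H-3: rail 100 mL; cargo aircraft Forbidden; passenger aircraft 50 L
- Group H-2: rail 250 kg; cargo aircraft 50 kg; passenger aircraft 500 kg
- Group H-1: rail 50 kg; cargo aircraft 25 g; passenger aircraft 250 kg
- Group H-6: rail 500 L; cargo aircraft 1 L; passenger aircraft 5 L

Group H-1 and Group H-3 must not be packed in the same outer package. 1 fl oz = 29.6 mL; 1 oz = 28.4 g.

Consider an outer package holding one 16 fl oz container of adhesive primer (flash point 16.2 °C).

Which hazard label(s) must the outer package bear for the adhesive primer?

Adhesive primer: flash point 16.2 °C < 23 °C → Group H-6 (Flammable Liquid).
Only the Group H-6 label is required.

Group H-6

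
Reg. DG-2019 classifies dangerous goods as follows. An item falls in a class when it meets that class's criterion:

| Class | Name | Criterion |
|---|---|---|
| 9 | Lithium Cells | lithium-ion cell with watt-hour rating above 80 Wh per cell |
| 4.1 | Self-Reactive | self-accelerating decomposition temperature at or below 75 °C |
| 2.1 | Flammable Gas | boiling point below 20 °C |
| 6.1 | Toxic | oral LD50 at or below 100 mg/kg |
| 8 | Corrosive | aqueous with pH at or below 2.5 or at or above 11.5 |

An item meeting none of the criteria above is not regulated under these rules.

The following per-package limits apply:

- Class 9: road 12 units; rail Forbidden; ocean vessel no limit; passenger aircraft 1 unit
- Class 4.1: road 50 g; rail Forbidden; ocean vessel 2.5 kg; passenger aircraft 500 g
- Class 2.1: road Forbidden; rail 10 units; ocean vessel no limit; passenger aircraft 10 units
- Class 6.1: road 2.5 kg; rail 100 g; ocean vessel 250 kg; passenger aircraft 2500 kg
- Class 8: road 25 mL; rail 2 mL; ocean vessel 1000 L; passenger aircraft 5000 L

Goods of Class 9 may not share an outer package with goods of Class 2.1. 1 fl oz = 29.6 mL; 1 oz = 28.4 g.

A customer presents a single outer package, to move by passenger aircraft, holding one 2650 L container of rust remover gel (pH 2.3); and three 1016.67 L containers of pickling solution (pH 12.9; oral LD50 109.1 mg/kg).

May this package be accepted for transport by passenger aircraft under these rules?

pH 2.3 meets the Class 8 criterion (Corrosive), so the rust remover gel is Class 8.
The pickling solution has pH 12.9, which is ≥ 11.5, so it is Class 8 (Corrosive).
Class 8 net quantity: 2650 L + (three 1016.67 L containers = 3050.01 L) = 5700.01 L.
5700.01 L exceeds the passenger aircraft limit of 5000 L for Class 8.

No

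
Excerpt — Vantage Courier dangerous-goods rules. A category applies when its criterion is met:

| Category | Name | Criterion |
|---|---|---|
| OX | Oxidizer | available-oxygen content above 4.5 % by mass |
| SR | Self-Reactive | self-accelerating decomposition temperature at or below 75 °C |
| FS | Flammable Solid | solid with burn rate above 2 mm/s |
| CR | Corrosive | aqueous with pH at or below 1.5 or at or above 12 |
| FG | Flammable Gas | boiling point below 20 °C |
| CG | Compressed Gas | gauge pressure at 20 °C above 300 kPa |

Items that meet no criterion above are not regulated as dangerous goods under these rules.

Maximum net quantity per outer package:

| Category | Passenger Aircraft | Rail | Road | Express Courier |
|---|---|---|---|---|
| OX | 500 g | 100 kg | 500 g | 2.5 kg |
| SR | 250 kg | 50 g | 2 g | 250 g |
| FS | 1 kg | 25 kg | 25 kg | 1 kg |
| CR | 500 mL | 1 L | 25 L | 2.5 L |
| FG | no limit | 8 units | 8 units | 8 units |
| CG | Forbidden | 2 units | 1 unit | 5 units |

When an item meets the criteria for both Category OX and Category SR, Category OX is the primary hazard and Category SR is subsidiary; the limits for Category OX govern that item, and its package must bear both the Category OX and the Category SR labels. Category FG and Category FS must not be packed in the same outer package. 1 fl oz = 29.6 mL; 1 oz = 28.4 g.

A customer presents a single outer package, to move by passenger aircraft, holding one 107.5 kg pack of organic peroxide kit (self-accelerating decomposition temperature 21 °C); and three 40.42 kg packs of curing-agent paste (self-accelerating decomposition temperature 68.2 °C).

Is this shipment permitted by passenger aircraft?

Yes

Organic peroxide kit: self-accelerating decomposition temperature 21 °C ≤ 75 °C → Category SR (Self-Reactive).
Self-accelerating decomposition temperature 68.2 °C meets the Category SR criterion (Self-Reactive), so the curing-agent paste is Category SR.
Category SR net quantity: 107.5 kg + (three 40.42 kg packs = 121.26 kg) = 228.76 kg.
228.76 kg ≤ 250 kg (passenger aircraft limit, Category SR) — within limit.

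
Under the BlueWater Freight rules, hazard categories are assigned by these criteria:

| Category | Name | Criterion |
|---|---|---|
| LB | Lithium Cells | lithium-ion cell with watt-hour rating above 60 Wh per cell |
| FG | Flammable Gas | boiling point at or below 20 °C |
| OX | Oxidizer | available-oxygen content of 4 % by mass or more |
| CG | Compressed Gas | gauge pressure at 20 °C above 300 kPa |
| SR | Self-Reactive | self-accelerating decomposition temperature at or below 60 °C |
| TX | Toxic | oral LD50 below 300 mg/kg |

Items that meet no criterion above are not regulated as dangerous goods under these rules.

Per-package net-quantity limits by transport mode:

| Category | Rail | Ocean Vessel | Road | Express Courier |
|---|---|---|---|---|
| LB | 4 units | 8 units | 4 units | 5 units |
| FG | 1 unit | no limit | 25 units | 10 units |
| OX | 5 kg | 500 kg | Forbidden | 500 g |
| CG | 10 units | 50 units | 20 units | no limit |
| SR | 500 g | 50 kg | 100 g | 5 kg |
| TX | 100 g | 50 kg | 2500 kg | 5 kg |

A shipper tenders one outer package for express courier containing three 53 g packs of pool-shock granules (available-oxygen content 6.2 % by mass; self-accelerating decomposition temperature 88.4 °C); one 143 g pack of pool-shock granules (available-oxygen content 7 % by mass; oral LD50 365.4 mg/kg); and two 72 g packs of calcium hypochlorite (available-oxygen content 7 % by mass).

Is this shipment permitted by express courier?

Yes

With available-oxygen content 6.2 % by mass (≥ 4 % by mass), the pool-shock granules fall in Category OX.
With available-oxygen content 7 % by mass (≥ 4 % by mass), the pool-shock granules fall in Category OX.
The calcium hypochlorite has available-oxygen content 7 % by mass, which is ≥ 4 % by mass, so it is Category OX (Oxidizer).
Category OX net quantity: (three 53 g packs = 159 g) + 143 g + (two 72 g packs = 144 g) = 446 g.
That is within the Category OX express courier limit of 500 g.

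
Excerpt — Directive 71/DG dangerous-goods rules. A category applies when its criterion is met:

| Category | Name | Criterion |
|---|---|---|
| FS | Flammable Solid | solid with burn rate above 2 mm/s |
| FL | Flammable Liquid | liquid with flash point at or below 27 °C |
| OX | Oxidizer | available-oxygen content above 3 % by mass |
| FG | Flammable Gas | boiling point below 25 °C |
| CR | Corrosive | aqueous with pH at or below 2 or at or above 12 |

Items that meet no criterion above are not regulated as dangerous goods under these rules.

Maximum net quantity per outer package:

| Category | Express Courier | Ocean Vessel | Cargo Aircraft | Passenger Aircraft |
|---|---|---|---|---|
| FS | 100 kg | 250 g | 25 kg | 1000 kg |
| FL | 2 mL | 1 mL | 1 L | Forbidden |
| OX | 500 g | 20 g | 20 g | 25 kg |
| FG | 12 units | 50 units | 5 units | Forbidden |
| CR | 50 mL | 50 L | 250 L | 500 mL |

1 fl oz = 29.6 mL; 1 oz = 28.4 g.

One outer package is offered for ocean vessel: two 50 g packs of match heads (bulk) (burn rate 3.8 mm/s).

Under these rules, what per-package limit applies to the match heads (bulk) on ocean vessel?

250 g

With burn rate 3.8 mm/s (> 2 mm/s), the match heads (bulk) fall in Category FS.
The ocean vessel limit for Category FS is 250 g.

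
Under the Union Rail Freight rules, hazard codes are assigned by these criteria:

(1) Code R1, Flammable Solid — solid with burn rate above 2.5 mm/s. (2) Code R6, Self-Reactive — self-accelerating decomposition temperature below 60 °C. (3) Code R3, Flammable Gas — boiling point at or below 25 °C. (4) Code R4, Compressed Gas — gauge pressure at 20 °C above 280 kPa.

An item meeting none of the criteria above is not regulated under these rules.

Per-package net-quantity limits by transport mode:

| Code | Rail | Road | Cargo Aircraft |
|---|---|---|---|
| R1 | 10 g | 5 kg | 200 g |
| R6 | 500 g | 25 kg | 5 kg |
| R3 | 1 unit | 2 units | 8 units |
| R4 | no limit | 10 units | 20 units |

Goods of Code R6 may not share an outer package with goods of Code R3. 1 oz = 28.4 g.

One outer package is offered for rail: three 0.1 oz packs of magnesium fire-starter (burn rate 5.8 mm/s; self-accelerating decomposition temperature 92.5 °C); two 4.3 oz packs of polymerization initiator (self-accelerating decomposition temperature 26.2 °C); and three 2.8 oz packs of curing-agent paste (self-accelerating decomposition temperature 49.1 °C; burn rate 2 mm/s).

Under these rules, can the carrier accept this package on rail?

Yes

Burn rate 5.8 mm/s meets the Code R1 criterion (Flammable Solid), so the magnesium fire-starter is Code R1.
Polymerization initiator: self-accelerating decomposition temperature 26.2 °C < 60 °C → Code R6 (Self-Reactive).
With self-accelerating decomposition temperature 49.1 °C (< 60 °C), the curing-agent paste falls in Code R6.
Total Code R6: (two 4.3 oz packs = 244.24 g) + (three 2.8 oz packs = 238.56 g) = 482.8 g.
482.8 g is within the rail limit of 500 g for Code R6.
Code R1 quantity: three 0.1 oz packs = 8.52 g.
That is within the Code R1 rail limit of 10 g.
The segregation rule (Code R6 with Code R3) does not apply to Code R6 with Code R1.
Every hazard code is within its rail limit and no segregation rule is violated.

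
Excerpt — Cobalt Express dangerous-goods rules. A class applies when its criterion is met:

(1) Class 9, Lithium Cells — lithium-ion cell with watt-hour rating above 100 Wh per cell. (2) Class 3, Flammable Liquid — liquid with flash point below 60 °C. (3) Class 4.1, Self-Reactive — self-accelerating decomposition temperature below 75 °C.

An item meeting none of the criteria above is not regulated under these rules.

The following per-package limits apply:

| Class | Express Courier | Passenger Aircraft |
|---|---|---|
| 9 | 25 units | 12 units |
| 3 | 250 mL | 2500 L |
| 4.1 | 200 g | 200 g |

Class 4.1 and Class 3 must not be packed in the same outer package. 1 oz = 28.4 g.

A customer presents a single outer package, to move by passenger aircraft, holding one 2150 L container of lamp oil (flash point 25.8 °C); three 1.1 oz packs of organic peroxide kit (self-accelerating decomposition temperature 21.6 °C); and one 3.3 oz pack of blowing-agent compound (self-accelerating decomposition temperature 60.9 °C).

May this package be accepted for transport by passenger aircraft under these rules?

Lamp oil: flash point 25.8 °C < 60 °C → Class 3 (Flammable Liquid).
The organic peroxide kit has self-accelerating decomposition temperature 21.6 °C, which is < 75 °C, so it is Class 4.1 (Self-Reactive).
With self-accelerating decomposition temperature 60.9 °C (< 75 °C), the blowing-agent compound falls in Class 4.1.
Class 4.1 net quantity: (three 1.1 oz packs = 93.72 g) + (one 3.3 oz pack = 93.72 g) = 187.44 g.
187.44 g ≤ 200 g (passenger aircraft limit, Class 4.1) — within limit.
Class 3 quantity: 2150 L.
That is within the Class 3 passenger aircraft limit of 2500 L.
Class 4.1 and Class 3 may not share an outer package.

No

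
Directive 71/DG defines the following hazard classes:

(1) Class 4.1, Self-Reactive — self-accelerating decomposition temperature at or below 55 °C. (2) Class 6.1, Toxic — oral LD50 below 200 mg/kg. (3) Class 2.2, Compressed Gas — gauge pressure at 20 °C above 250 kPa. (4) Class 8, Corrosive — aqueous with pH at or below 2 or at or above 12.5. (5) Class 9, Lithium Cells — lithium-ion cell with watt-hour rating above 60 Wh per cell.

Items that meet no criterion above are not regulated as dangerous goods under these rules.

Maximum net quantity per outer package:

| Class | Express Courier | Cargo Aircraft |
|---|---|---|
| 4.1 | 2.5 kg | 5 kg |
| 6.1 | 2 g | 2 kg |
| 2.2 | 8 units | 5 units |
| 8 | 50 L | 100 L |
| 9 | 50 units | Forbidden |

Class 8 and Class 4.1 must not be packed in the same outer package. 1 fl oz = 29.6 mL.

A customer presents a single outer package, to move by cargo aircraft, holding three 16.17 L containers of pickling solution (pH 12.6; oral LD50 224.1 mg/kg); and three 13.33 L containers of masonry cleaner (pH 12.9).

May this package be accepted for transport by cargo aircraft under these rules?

Pickling solution: pH 12.6 ≥ 12.5 → Class 8 (Corrosive).
The masonry cleaner has pH 12.9, which is ≥ 12.5, so it is Class 8 (Corrosive).
Class 8 net quantity: (three 16.17 L containers = 48.51 L) + (three 13.33 L containers = 39.99 L) = 88.5 L.
That is within the Class 8 cargo aircraft limit of 100 L.

Yes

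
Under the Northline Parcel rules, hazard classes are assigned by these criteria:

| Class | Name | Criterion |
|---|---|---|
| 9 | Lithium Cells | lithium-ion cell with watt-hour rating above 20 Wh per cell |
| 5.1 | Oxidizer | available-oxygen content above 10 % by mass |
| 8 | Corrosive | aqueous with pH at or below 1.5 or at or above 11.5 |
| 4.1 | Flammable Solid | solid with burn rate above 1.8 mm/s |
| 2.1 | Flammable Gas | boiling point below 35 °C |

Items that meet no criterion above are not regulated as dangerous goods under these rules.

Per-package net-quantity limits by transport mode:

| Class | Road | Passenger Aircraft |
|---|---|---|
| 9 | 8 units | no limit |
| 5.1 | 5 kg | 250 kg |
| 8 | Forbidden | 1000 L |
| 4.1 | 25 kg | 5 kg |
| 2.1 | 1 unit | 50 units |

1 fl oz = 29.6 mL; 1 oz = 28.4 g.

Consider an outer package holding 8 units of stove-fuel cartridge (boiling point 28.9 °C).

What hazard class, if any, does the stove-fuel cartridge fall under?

Class 2.1

With boiling point 28.9 °C (< 35 °C), the stove-fuel cartridge falls in Class 2.1.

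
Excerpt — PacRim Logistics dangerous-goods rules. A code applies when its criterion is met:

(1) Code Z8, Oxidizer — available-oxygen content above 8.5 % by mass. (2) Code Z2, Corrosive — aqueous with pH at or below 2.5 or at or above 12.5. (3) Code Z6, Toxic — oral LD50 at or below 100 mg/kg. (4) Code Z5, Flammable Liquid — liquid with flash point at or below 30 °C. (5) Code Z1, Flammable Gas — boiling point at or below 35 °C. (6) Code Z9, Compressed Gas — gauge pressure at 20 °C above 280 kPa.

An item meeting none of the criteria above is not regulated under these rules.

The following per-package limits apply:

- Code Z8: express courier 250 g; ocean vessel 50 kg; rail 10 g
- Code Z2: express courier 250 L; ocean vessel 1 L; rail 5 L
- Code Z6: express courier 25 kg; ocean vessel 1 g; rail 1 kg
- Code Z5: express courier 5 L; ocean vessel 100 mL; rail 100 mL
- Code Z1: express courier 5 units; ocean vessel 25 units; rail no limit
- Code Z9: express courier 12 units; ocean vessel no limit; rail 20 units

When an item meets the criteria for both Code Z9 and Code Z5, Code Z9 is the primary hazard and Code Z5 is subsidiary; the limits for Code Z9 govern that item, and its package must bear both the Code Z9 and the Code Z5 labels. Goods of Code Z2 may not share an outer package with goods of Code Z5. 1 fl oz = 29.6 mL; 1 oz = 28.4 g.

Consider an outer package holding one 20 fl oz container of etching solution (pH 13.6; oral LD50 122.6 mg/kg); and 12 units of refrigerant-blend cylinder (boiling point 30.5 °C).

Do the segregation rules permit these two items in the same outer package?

Yes

Etching solution: pH 13.6 ≥ 12.5 → Code Z2 (Corrosive).
With boiling point 30.5 °C (≤ 35 °C), the refrigerant-blend cylinder falls in Code Z1.
No segregation rule bars Code Z2 with Code Z1.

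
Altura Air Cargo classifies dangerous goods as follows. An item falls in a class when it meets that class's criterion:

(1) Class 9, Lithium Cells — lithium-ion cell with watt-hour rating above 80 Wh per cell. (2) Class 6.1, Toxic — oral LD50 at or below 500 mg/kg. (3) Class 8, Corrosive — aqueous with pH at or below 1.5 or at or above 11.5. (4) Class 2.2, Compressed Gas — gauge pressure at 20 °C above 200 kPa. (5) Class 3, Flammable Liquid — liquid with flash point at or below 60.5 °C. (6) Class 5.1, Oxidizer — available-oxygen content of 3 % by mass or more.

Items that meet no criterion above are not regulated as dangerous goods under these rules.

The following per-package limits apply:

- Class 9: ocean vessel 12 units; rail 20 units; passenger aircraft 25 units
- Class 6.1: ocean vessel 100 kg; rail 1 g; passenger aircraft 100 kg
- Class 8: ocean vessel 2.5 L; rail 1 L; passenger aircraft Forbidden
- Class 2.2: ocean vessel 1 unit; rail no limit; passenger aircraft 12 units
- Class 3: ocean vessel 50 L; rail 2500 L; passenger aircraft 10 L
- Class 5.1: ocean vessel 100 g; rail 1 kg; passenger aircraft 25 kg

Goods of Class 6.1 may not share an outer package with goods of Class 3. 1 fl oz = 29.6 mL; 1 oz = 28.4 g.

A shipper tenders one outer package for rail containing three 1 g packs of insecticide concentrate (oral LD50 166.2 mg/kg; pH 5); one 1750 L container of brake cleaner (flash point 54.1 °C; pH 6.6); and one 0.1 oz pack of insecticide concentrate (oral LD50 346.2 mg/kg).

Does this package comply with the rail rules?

No

The insecticide concentrate has oral LD50 166.2 mg/kg, which is ≤ 500 mg/kg, so it is Class 6.1 (Toxic).
Flash point 54.1 °C meets the Class 3 criterion (Flammable Liquid), so the brake cleaner is Class 3.
With oral LD50 346.2 mg/kg (≤ 500 mg/kg), the insecticide concentrate falls in Class 6.1.
Class 6.1 net quantity: (three 1 g packs = 3 g) + (one 0.1 oz pack = 2.84 g) = 5.84 g.
5.84 g exceeds the rail limit of 1 g for Class 6.1.
Class 3 quantity: 1750 L.
1750 L is within the rail limit of 2500 L for Class 3.
Class 6.1 and Class 3 may not share an outer package.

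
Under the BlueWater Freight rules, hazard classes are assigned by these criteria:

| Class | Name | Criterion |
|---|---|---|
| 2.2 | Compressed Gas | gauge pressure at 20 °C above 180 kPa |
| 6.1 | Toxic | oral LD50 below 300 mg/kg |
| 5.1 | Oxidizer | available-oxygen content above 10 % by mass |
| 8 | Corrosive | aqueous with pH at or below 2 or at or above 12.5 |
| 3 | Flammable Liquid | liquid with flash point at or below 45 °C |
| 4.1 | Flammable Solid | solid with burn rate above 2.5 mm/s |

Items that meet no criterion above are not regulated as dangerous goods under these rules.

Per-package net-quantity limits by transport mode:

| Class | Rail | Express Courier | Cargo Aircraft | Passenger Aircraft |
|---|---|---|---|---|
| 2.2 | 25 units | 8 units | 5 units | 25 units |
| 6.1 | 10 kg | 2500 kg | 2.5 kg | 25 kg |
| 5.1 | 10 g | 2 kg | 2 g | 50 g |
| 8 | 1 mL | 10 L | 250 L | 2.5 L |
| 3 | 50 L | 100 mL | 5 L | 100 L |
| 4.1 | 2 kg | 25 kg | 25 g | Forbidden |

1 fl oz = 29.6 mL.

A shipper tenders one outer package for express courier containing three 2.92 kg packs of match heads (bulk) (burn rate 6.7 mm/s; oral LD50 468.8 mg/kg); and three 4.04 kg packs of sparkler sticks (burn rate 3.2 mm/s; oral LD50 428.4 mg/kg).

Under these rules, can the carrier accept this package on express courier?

Yes

The match heads (bulk) have burn rate 6.7 mm/s, which is > 2.5 mm/s, so they are Class 4.1 (Flammable Solid).
The sparkler sticks have burn rate 3.2 mm/s, which is > 2.5 mm/s, so they are Class 4.1 (Flammable Solid).
Class 4.1 net quantity: (three 2.92 kg packs = 8.76 kg) + (three 4.04 kg packs = 12.12 kg) = 20.88 kg.
20.88 kg is within the express courier limit of 25 kg for Class 4.1.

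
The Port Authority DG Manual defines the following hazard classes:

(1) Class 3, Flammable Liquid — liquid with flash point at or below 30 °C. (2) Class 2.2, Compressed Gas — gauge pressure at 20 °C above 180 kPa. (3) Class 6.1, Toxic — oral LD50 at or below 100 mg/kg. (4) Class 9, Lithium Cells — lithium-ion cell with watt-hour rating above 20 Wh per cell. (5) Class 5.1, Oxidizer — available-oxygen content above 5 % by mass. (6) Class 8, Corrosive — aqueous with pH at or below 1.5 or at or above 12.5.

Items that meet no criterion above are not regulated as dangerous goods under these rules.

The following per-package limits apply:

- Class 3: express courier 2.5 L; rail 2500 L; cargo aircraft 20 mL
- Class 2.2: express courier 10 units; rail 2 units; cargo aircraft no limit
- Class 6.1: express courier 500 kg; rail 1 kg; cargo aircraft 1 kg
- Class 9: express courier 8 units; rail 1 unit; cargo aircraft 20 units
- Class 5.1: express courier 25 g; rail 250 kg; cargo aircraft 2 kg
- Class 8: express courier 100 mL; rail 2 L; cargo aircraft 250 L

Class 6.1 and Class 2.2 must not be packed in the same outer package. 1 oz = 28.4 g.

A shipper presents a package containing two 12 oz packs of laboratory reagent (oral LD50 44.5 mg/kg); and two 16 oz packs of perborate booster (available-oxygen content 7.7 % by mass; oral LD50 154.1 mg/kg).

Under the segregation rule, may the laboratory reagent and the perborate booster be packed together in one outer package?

Laboratory reagent: oral LD50 44.5 mg/kg ≤ 100 mg/kg → Class 6.1 (Toxic).
Perborate booster: available-oxygen content 7.7 % by mass > 5 % by mass → Class 5.1 (Oxidizer).
No segregation rule bars Class 6.1 with Class 5.1.

Yes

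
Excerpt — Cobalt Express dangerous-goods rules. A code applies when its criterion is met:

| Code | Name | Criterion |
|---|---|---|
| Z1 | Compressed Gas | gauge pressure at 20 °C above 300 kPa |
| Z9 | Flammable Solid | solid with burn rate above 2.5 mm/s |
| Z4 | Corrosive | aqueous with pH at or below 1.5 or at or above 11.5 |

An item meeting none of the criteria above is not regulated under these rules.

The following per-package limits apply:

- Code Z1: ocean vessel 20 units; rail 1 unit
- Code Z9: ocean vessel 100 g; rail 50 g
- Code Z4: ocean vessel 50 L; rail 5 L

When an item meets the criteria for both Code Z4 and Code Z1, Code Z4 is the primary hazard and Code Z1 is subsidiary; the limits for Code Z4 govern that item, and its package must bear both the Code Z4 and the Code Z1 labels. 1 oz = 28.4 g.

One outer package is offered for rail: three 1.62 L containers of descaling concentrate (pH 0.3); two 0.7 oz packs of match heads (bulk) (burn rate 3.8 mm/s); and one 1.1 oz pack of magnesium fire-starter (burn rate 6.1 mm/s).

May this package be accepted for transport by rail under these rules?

pH 0.3 meets the Code Z4 criterion (Corrosive), so the descaling concentrate is Code Z4.
With burn rate 3.8 mm/s (> 2.5 mm/s), the match heads (bulk) fall in Code Z9.
With burn rate 6.1 mm/s (> 2.5 mm/s), the magnesium fire-starter falls in Code Z9.
Code Z9 net quantity: (two 0.7 oz packs = 39.76 g) + (one 1.1 oz pack = 31.24 g) = 71 g.
That exceeds the Code Z9 rail limit of 50 g.
Code Z4 quantity: three 1.62 L containers = 4.86 L.
4.86 L is within the rail limit of 5 L for Code Z4.

No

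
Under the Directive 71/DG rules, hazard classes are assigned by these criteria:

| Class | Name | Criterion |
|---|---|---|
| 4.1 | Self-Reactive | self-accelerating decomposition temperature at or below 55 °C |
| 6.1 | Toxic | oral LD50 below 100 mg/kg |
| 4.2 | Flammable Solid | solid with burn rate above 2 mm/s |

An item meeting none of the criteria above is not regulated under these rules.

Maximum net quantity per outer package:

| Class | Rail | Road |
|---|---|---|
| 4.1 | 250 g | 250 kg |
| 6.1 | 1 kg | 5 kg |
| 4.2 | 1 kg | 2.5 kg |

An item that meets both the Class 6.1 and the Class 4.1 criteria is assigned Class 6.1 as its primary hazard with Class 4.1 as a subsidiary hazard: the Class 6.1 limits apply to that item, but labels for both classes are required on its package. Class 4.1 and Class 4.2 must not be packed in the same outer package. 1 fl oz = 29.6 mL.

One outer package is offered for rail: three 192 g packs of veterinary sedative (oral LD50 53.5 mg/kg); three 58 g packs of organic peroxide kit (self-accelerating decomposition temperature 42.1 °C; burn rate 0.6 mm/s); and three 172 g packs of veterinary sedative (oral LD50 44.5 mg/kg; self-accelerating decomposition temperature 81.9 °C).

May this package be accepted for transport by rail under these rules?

No

The veterinary sedative has oral LD50 53.5 mg/kg, which is < 100 mg/kg, so it is Class 6.1 (Toxic).
The organic peroxide kit has self-accelerating decomposition temperature 42.1 °C, which is ≤ 55 °C, so it is Class 4.1 (Self-Reactive).
The veterinary sedative has oral LD50 44.5 mg/kg, which is < 100 mg/kg, so it is Class 6.1 (Toxic).
Total Class 6.1: (three 192 g packs = 576 g) + (three 172 g packs = 516 g) = 1.092 kg.
1.092 kg > 1 kg (rail limit, Class 6.1) — over the limit.
Class 4.1 quantity: three 58 g packs = 174 g.
174 g ≤ 250 g (rail limit, Class 4.1) — within limit.
The segregation rule (Class 4.1 with Class 4.2) does not apply to Class 6.1 with Class 4.1.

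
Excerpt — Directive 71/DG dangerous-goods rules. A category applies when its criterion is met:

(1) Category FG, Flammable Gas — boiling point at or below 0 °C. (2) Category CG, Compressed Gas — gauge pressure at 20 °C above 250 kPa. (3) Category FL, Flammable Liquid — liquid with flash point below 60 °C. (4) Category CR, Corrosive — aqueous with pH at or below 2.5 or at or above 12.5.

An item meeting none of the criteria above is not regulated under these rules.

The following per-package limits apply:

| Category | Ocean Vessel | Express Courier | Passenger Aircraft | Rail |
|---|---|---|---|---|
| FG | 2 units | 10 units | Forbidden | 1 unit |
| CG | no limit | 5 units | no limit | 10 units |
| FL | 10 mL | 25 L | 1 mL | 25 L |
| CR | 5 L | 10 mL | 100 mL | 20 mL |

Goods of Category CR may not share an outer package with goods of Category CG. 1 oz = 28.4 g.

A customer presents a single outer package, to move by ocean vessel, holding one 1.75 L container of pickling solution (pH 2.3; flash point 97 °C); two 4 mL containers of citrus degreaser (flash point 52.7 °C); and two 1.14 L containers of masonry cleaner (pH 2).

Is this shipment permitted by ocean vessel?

Pickling solution: pH 2.3 ≤ 2.5 → Category CR (Corrosive).
Flash point 52.7 °C meets the Category FL criterion (Flammable Liquid), so the citrus degreaser is Category FL.
pH 2 meets the Category CR criterion (Corrosive), so the masonry cleaner is Category CR.
Total Category CR: 1.75 L + (two 1.14 L containers = 2.28 L) = 4.03 L.
That is within the Category CR ocean vessel limit of 5 L.
Category FL quantity: two 4 mL containers = 8 mL.
8 mL ≤ 10 mL (ocean vessel limit, Category FL) — within limit.
The segregation rule (Category CR with Category CG) does not apply to Category CR with Category FL.
Every hazard category is within its ocean vessel limit and no segregation rule is violated.

Yes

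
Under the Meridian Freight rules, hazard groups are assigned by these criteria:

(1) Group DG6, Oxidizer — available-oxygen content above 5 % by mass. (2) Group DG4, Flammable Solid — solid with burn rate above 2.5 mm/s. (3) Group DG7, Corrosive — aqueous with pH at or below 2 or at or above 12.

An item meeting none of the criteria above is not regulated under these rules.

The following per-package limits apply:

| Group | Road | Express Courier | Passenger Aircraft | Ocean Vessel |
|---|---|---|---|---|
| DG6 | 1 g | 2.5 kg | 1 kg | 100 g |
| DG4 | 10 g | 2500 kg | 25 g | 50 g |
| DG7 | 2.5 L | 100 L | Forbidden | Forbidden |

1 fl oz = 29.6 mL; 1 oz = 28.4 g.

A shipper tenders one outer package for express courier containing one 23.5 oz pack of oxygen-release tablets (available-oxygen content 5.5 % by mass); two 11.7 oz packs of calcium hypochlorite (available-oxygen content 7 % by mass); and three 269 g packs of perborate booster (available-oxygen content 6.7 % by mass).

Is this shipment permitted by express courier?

Yes

Available-oxygen content 5.5 % by mass meets the Group DG6 criterion (Oxidizer), so the oxygen-release tablets are Group DG6.
With available-oxygen content 7 % by mass (> 5 % by mass), the calcium hypochlorite falls in Group DG6.
Available-oxygen content 6.7 % by mass meets the Group DG6 criterion (Oxidizer), so the perborate booster is Group DG6.
Total Group DG6: (one 23.5 oz pack = 667.4 g) + (two 11.7 oz packs = 664.56 g) + (three 269 g packs = 807 g) = 2138.96 g.
That is within the Group DG6 express courier limit of 2.5 kg.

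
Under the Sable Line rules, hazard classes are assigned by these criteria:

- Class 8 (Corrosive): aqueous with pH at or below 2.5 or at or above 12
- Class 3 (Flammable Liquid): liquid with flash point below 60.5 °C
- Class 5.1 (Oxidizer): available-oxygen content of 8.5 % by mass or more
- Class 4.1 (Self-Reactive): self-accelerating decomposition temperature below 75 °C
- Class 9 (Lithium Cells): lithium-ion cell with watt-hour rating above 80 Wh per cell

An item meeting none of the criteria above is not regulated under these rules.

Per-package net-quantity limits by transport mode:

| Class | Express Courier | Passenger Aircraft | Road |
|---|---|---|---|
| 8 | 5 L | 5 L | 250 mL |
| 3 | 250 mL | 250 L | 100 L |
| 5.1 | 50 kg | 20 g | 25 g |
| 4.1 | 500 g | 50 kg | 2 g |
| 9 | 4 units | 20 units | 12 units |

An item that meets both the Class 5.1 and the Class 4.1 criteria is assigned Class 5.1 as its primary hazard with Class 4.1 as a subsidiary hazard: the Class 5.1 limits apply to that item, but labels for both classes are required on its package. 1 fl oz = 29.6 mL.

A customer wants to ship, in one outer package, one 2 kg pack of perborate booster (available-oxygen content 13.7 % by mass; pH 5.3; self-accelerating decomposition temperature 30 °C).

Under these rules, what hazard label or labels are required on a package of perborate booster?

Perborate booster: available-oxygen content 13.7 % by mass ≥ 8.5 % by mass → Class 5.1 (Oxidizer).
Self-accelerating decomposition temperature 30 °C meets the Class 4.1 criterion (Self-Reactive), so the perborate booster is Class 4.1.
By the precedence rule Class 5.1 is primary and Class 4.1 is subsidiary, and that rule requires both labels on the package.

Class 4.1 and 5.1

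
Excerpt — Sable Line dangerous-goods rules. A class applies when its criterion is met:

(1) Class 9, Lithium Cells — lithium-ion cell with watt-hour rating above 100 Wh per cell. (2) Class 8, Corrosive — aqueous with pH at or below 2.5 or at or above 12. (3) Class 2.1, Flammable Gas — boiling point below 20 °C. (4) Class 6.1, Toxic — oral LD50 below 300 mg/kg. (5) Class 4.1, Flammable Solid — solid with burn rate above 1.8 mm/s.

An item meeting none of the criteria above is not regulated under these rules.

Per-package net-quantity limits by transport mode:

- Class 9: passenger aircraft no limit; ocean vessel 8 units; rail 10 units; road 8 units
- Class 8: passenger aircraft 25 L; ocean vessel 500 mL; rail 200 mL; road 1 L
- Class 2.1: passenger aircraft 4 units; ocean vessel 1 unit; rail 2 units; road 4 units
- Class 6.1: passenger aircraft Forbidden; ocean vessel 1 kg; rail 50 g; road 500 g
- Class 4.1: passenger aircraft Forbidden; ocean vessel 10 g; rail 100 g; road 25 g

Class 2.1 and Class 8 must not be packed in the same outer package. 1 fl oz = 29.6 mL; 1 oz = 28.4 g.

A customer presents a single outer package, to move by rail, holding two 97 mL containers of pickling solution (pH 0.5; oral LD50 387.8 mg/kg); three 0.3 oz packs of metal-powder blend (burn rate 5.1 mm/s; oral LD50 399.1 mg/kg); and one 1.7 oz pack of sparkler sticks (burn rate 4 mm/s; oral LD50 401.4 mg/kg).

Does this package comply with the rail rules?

Pickling solution: pH 0.5 ≤ 2.5 → Class 8 (Corrosive).
Burn rate 5.1 mm/s meets the Class 4.1 criterion (Flammable Solid), so the metal-powder blend is Class 4.1.
Burn rate 4 mm/s meets the Class 4.1 criterion (Flammable Solid), so the sparkler sticks are Class 4.1.
Class 8 quantity: two 97 mL containers = 194 mL.
That is within the Class 8 rail limit of 200 mL.
Class 4.1 net quantity: (three 0.3 oz packs = 25.56 g) + (one 1.7 oz pack = 48.28 g) = 73.84 g.
That is within the Class 4.1 rail limit of 100 g.
The segregation rule (Class 2.1 with Class 8) does not apply to Class 8 with Class 4.1.
Every hazard class is within its rail limit and no segregation rule is violated.

Yes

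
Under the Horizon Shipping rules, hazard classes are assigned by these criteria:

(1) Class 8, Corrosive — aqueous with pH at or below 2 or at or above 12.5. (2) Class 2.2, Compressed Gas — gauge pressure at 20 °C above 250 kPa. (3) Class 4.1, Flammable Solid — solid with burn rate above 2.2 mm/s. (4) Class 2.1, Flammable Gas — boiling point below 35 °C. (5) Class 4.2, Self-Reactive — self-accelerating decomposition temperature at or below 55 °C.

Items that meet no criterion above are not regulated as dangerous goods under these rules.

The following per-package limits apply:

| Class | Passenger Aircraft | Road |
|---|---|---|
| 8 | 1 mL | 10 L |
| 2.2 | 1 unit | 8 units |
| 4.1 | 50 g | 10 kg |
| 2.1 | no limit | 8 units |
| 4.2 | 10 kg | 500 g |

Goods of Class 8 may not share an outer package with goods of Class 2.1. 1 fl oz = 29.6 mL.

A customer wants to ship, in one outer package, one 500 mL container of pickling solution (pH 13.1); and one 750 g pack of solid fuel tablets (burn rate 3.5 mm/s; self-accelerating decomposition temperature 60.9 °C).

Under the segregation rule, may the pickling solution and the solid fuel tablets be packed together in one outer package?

Yes

Pickling solution: pH 13.1 ≥ 12.5 → Class 8 (Corrosive).
Solid fuel tablets: burn rate 3.5 mm/s > 2.2 mm/s → Class 4.1 (Flammable Solid).
No segregation rule bars Class 8 with Class 4.1.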